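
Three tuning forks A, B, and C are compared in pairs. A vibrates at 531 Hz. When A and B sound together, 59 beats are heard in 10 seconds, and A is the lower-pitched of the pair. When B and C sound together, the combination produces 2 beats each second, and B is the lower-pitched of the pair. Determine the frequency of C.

A–B: Beat frequency = 59/10 = 5.9 Hz.
B is above A, so f_B = 531 + 5.9 = 536.9 Hz.
C is above B, so f_C = 536.9 + 2 = 538.9 Hz.

538.9 Hz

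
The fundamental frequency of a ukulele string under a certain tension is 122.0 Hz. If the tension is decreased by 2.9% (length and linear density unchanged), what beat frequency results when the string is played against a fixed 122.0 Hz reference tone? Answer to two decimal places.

For a string, f ∝ √T, so the new frequency is 122.0·√0.971 = 120.2180 Hz.
f_beat = |120.2180 − 122.0| = 1.78 Hz.

1.78 Hz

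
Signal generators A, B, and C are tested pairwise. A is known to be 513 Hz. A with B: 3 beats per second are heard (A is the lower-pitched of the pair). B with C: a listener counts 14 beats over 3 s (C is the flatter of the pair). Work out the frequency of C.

511.3333 Hz

B is above A, so f_B = 513 + 3 = 516 Hz.
B–C: Beat frequency = 14/3 = 4.6667 Hz.
C is below B, so f_C = 516 − 4.6667 = 511.3333 Hz.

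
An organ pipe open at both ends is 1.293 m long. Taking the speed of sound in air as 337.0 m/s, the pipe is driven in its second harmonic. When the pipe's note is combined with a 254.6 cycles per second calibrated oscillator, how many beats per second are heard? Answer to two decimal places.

6.03 Hz

Open pipe: f_n = n·v/(2L) = 2·337.0/(2·1.293) = 260.6342 Hz.
f_beat = |260.6342 − 254.6| = 6.03 Hz.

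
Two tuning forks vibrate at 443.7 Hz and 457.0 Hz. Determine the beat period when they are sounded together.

0.075 s

f_beat = |443.7 − 457.0| = 13.3 Hz.
Beat period T = 1 / f_beat = 1 / 13.3 s.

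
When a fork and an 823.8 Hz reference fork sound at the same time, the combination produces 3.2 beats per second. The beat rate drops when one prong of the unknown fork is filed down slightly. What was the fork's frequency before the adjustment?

820.6 Hz

|f − 823.8| = 3.2, so the fork was at either 820.6 Hz or 827 Hz.
Filing a prong removes mass and raises the fork's frequency; the adjustment raises the fork's frequency.
The beat rate fell, so the adjustment moved the fork toward 823.8 Hz — it must have started below the reference.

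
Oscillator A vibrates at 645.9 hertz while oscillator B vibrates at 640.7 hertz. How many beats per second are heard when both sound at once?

5.2 Hz

f_beat = |f₁ − f₂|.
|645.9 − 640.7| = 5.2 Hz.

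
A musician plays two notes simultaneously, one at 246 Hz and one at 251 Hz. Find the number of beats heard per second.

5 Hz

The beat frequency equals the magnitude of the frequency difference.
|246 − 251| = 5 Hz.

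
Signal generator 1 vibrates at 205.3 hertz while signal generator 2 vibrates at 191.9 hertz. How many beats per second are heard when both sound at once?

f_beat = |f₁ − f₂|.
|205.3 − 191.9| = 13.4 Hz.

13.4 Hz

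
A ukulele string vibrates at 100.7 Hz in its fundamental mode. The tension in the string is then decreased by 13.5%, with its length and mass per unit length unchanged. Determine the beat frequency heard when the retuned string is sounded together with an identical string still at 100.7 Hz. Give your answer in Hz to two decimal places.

7.04 Hz

For a string, f ∝ √T, so the new frequency is 100.7·√0.865 = 93.6564 Hz.
f_beat = |93.6564 − 100.7| = 7.04 Hz.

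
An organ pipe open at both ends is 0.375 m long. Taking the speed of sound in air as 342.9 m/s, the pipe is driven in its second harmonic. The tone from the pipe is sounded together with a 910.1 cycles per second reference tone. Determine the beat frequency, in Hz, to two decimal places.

Open pipe: f_n = n·v/(2L) = 2·342.9/(2·0.375) = 914.4000 Hz.
f_beat = |914.4000 − 910.1| = 4.30 Hz.

4.30 Hz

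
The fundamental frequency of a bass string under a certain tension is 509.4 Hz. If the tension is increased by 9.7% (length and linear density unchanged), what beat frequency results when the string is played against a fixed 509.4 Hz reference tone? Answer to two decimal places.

24.13 Hz

For a string, f ∝ √T, so the new frequency is 509.4·√1.097 = 533.5342 Hz.
f_beat = |533.5342 − 509.4| = 24.13 Hz.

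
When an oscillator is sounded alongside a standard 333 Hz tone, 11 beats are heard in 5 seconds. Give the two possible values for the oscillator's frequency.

330.8 Hz or 335.2 Hz

Beat frequency = 11/5 = 2.2 Hz.
|f − 333| = 2.2, so f = 333 ± 2.2.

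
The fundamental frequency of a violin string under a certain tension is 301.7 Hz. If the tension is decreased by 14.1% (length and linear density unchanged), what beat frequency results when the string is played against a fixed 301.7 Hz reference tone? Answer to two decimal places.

For a string, f ∝ √T, so the new frequency is 301.7·√0.859 = 279.6224 Hz.
f_beat = |279.6224 − 301.7| = 22.08 Hz.

22.08 Hz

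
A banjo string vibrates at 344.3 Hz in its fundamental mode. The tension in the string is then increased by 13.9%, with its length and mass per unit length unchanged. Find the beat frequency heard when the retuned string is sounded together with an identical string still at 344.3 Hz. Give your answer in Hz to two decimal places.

For a string, f ∝ √T, so the new frequency is 344.3·√1.139 = 367.4505 Hz.
f_beat = |367.4505 − 344.3| = 23.15 Hz.

23.15 Hz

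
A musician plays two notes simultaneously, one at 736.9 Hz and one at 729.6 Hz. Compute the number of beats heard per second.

7.3 Hz

Beats arise from superposition of two nearby frequencies; the beat rate is |f₁ − f₂|.
|736.9 − 729.6| = 7.3 Hz.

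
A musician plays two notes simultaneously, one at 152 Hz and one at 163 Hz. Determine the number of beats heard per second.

The beat frequency equals the magnitude of the frequency difference.
|152 − 163| = 11 Hz.

11 Hz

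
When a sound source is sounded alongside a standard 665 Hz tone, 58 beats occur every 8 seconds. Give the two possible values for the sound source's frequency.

Beat frequency = 58/8 = 7.25 Hz.
|f − 665| = 7.25, so f = 665 ± 7.25.

657.75 Hz or 672.25 Hz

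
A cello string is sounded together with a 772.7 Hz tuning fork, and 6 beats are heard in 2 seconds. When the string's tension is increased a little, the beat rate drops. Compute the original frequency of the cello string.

769.7 Hz

Beat frequency = 6/2 = 3 Hz.
|f − 772.7| = 3, so the cello string was at either 769.7 Hz or 775.7 Hz.
Higher tension means higher frequency; the adjustment raises the cello string's frequency.
The beat rate fell, so the adjustment moved the cello string toward 772.7 Hz — it must have started below the reference.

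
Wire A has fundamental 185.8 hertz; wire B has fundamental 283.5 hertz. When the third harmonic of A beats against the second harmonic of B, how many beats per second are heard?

9.6 Hz

Third harmonic of the first: 3·185.8 = 557.4 Hz.
Second harmonic of the second: 2·283.5 = 567.0 Hz.
f_beat = |557.4 − 567.0| = 9.6 Hz.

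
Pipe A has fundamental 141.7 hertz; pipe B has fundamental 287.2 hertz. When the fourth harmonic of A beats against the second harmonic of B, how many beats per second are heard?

7.6 Hz

Fourth harmonic of the first: 4·141.7 = 566.8 Hz.
Second harmonic of the second: 2·287.2 = 574.4 Hz.
f_beat = |566.8 − 574.4| = 7.6 Hz.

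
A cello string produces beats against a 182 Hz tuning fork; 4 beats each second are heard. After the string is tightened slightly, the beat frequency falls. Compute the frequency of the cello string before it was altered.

178 Hz

|f − 182| = 4, so the cello string was at either 178 Hz or 186 Hz.
Increasing tension raises a string's frequency; the adjustment raises the cello string's frequency.
The beat rate fell, so the adjustment moved the cello string toward 182 Hz — it must have started below the reference.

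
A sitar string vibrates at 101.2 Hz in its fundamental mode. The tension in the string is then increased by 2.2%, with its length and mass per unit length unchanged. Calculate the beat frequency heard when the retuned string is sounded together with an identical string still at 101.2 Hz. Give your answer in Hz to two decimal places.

1.11 Hz

For a string, f ∝ √T, so the new frequency is 101.2·√1.022 = 102.3071 Hz.
f_beat = |102.3071 − 101.2| = 1.11 Hz.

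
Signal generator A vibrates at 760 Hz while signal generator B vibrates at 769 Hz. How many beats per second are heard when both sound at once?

9 Hz

The beat frequency equals the magnitude of the frequency difference.
|760 − 769| = 9 Hz.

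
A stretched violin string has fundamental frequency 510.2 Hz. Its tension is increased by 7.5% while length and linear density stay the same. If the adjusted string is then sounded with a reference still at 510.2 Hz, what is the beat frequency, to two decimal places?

For a string, f ∝ √T, so the new frequency is 510.2·√1.075 = 528.9866 Hz.
f_beat = |528.9866 − 510.2| = 18.79 Hz.

18.79 Hz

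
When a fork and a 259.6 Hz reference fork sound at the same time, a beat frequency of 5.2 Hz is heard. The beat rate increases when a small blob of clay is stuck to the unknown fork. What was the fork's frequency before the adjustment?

|f − 259.6| = 5.2, so the fork was at either 254.4 Hz or 264.8 Hz.
Adding mass to a fork lowers its frequency; the adjustment lowers the fork's frequency.
The beat rate rose, so the adjustment moved the fork further from 259.6 Hz — it was already below the reference.

254.4 Hz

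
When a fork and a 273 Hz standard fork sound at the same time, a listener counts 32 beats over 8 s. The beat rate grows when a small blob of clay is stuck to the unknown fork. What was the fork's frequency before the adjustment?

Beat frequency = 32/8 = 4 Hz.
|f − 273| = 4, so the fork was at either 269 Hz or 277 Hz.
Adding mass to a fork lowers its frequency; the adjustment lowers the fork's frequency.
The beat rate rose, so the adjustment moved the fork further from 273 Hz — it was already below the reference.

269 Hz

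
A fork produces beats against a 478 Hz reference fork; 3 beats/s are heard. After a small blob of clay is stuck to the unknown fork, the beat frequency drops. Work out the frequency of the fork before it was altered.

|f − 478| = 3, so the fork was at either 475 Hz or 481 Hz.
Adding mass to a fork lowers its frequency; the adjustment lowers the fork's frequency.
The beat rate fell, so the adjustment moved the fork toward 478 Hz — it must have started above the reference.

481 Hz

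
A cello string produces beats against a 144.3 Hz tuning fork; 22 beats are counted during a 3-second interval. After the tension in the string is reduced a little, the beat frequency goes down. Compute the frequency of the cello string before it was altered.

151.6333 Hz

Beat frequency = 22/3 = 7.3333 Hz.
|f − 144.3| = 7.3333, so the cello string was at either 136.9667 Hz or 151.6333 Hz.
Lower tension means lower frequency; the adjustment lowers the cello string's frequency.
The beat rate fell, so the adjustment moved the cello string toward 144.3 Hz — it must have started above the reference.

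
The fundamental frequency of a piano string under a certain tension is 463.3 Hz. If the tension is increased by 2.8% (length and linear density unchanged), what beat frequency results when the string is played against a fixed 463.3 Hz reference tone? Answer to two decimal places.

6.44 Hz

For a string, f ∝ √T, so the new frequency is 463.3·√1.028 = 469.7414 Hz.
f_beat = |469.7414 − 463.3| = 6.44 Hz.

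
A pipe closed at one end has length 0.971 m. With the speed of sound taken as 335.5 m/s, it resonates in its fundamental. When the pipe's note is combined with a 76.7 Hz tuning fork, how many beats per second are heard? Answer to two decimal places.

9.68 Hz

Closed pipe (odd harmonics): f_n = n·v/(4L) = 1·335.5/(4·0.971) = 86.3800 Hz.
f_beat = |86.3800 − 76.7| = 9.68 Hz.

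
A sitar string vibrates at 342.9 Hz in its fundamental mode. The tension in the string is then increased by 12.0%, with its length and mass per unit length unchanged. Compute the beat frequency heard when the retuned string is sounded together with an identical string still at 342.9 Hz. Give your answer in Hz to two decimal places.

For a string, f ∝ √T, so the new frequency is 342.9·√1.120 = 362.8912 Hz.
f_beat = |362.8912 − 342.9| = 19.99 Hz.

19.99 Hz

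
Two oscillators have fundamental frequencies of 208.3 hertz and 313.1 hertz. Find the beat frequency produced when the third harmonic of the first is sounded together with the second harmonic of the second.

1.3 Hz

Third harmonic of the first: 3·208.3 = 624.9 Hz.
Second harmonic of the second: 2·313.1 = 626.2 Hz.
f_beat = |624.9 − 626.2| = 1.3 Hz.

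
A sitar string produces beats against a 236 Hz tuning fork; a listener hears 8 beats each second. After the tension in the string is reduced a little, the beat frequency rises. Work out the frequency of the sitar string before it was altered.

228 Hz

|f − 236| = 8, so the sitar string was at either 228 Hz or 244 Hz.
Lower tension means lower frequency; the adjustment lowers the sitar string's frequency.
The beat rate rose, so the adjustment moved the sitar string further from 236 Hz — it was already below the reference.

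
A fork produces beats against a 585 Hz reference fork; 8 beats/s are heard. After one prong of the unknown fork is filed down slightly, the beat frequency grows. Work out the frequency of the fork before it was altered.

593 Hz

|f − 585| = 8, so the fork was at either 577 Hz or 593 Hz.
Filing a prong removes mass and raises the fork's frequency; the adjustment raises the fork's frequency.
The beat rate rose, so the adjustment moved the fork further from 585 Hz — it was already above the reference.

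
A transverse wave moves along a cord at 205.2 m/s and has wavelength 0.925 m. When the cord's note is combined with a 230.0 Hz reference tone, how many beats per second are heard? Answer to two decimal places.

Source frequency f = v/λ = 205.2/0.925 = 221.8378 Hz.
f_beat = |221.8378 − 230.0| = 8.16 Hz.

8.16 Hz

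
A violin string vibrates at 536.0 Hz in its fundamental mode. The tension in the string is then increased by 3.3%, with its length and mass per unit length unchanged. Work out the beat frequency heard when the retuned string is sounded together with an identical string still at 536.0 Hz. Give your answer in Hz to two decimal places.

For a string, f ∝ √T, so the new frequency is 536.0·√1.033 = 544.7722 Hz.
f_beat = |544.7722 − 536.0| = 8.77 Hz.

8.77 Hz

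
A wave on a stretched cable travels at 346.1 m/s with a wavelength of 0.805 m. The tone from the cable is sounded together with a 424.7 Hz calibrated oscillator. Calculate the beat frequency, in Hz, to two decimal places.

Source frequency f = v/λ = 346.1/0.805 = 429.9379 Hz.
f_beat = |429.9379 − 424.7| = 5.24 Hz.

5.24 Hz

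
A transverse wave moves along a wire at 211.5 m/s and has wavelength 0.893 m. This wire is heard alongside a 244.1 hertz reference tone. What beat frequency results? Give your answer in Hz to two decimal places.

7.26 Hz

Source frequency f = v/λ = 211.5/0.893 = 236.8421 Hz.
f_beat = |236.8421 − 244.1| = 7.26 Hz.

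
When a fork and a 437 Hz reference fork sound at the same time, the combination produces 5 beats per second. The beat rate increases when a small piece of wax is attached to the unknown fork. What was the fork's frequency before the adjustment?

432 Hz

|f − 437| = 5, so the fork was at either 432 Hz or 442 Hz.
Loading a fork with wax lowers its frequency; the adjustment lowers the fork's frequency.
The beat rate rose, so the adjustment moved the fork further from 437 Hz — it was already below the reference.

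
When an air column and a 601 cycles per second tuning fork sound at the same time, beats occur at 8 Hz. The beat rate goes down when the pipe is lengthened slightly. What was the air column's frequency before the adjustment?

|f − 601| = 8, so the air column was at either 593 Hz or 609 Hz.
A longer pipe has a lower fundamental; the adjustment lowers the air column's frequency.
The beat rate fell, so the adjustment moved the air column toward 601 Hz — it must have started above the reference.

609 Hz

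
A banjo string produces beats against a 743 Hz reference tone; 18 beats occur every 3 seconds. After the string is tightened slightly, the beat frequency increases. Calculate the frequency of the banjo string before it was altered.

Beat frequency = 18/3 = 6 Hz.
|f − 743| = 6, so the banjo string was at either 737 Hz or 749 Hz.
Increasing tension raises a string's frequency; the adjustment raises the banjo string's frequency.
The beat rate rose, so the adjustment moved the banjo string further from 743 Hz — it was already above the reference.

749 Hz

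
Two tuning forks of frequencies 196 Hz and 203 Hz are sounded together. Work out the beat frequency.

Beats arise from superposition of two nearby frequencies; the beat rate is |f₁ − f₂|.
|196 − 203| = 7 Hz.

7 Hz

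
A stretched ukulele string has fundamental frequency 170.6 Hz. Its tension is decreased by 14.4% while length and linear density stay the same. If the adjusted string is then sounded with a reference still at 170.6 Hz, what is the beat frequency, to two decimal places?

12.76 Hz

For a string, f ∝ √T, so the new frequency is 170.6·√0.856 = 157.8396 Hz.
f_beat = |157.8396 − 170.6| = 12.76 Hz.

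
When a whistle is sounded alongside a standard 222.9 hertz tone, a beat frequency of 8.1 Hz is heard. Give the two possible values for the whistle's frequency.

214.8 Hz or 231 Hz

|f − 222.9| = 8.1, so f = 222.9 ± 8.1.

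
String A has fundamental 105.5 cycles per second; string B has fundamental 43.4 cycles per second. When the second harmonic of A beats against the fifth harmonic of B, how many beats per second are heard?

Second harmonic of the first: 2·105.5 = 211.0 Hz.
Fifth harmonic of the second: 5·43.4 = 217.0 Hz.
f_beat = |211.0 − 217.0| = 6.0 Hz.

6.0 Hz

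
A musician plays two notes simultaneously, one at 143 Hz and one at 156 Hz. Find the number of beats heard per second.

13 Hz

f_beat = |f₁ − f₂|.
|143 − 156| = 13 Hz.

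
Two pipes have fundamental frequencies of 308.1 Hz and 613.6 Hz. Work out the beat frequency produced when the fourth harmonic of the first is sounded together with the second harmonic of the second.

Fourth harmonic of the first: 4·308.1 = 1232.4 Hz.
Second harmonic of the second: 2·613.6 = 1227.2 Hz.
f_beat = |1232.4 − 1227.2| = 5.2 Hz.

5.2 Hz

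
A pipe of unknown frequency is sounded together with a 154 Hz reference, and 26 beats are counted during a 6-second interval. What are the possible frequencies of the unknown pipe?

149.6667 Hz or 158.3333 Hz

Beat frequency = 26/6 = 4.3333 Hz.
|f − 154| = 4.3333, so f = 154 ± 4.3333.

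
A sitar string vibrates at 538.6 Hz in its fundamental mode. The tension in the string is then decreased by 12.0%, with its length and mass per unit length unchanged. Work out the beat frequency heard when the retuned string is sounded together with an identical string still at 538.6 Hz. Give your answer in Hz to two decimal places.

For a string, f ∝ √T, so the new frequency is 538.6·√0.880 = 505.2516 Hz.
f_beat = |505.2516 − 538.6| = 33.35 Hz.

33.35 Hz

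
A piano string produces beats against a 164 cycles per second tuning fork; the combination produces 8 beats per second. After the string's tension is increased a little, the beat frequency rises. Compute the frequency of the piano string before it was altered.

172 Hz

|f − 164| = 8, so the piano string was at either 156 Hz or 172 Hz.
Higher tension means higher frequency; the adjustment raises the piano string's frequency.
The beat rate rose, so the adjustment moved the piano string further from 164 Hz — it was already above the reference.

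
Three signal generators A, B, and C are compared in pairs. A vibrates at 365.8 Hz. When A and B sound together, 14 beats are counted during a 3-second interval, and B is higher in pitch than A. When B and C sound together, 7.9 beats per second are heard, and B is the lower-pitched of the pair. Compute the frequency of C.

A–B: Beat frequency = 14/3 = 4.6667 Hz.
B is above A, so f_B = 365.8 + 4.6667 = 370.4667 Hz.
C is above B, so f_C = 370.4667 + 7.9 = 378.3667 Hz.

378.3667 Hz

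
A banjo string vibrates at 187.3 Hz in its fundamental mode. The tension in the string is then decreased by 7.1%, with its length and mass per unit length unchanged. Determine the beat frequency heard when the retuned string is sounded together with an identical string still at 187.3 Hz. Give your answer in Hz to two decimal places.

6.77 Hz

For a string, f ∝ √T, so the new frequency is 187.3·√0.929 = 180.5284 Hz.
f_beat = |180.5284 − 187.3| = 6.77 Hz.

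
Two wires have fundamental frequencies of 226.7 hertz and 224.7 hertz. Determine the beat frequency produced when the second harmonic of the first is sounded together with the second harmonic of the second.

Second harmonic of the first: 2·226.7 = 453.4 Hz.
Second harmonic of the second: 2·224.7 = 449.4 Hz.
f_beat = |453.4 − 449.4| = 4.0 Hz.

4.0 Hz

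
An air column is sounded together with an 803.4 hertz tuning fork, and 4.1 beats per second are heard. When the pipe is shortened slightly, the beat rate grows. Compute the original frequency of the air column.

|f − 803.4| = 4.1, so the air column was at either 799.3 Hz or 807.5 Hz.
A shorter pipe has a higher fundamental; the adjustment raises the air column's frequency.
The beat rate rose, so the adjustment moved the air column further from 803.4 Hz — it was already above the reference.

807.5 Hz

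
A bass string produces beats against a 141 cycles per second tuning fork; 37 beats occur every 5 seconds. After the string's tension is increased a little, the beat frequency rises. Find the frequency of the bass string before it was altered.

148.4 Hz

Beat frequency = 37/5 = 7.4 Hz.
|f − 141| = 7.4, so the bass string was at either 133.6 Hz or 148.4 Hz.
Higher tension means higher frequency; the adjustment raises the bass string's frequency.
The beat rate rose, so the adjustment moved the bass string further from 141 Hz — it was already above the reference.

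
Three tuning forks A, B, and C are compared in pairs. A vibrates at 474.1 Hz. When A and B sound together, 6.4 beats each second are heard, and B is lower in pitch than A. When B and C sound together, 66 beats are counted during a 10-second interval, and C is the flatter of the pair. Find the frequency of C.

B is below A, so f_B = 474.1 − 6.4 = 467.7 Hz.
B–C: Beat frequency = 66/10 = 6.6 Hz.
C is below B, so f_C = 467.7 − 6.6 = 461.1 Hz.

461.1 Hz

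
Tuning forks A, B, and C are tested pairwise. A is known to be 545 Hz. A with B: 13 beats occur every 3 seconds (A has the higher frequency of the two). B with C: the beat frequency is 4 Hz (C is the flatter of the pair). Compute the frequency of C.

536.6667 Hz

A–B: Beat frequency = 13/3 = 4.3333 Hz.
B is below A, so f_B = 545 − 4.3333 = 540.6667 Hz.
C is below B, so f_C = 540.6667 − 4 = 536.6667 Hz.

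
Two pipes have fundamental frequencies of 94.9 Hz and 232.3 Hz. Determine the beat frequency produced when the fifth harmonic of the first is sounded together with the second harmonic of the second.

Fifth harmonic of the first: 5·94.9 = 474.5 Hz.
Second harmonic of the second: 2·232.3 = 464.6 Hz.
f_beat = |474.5 − 464.6| = 9.9 Hz.

9.9 Hz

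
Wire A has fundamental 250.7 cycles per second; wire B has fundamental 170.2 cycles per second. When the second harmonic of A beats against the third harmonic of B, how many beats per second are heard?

9.2 Hz

Second harmonic of the first: 2·250.7 = 501.4 Hz.
Third harmonic of the second: 3·170.2 = 510.6 Hz.
f_beat = |501.4 − 510.6| = 9.2 Hz.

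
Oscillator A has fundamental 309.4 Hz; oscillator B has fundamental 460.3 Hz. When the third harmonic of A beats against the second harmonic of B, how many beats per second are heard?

Third harmonic of the first: 3·309.4 = 928.2 Hz.
Second harmonic of the second: 2·460.3 = 920.6 Hz.
f_beat = |928.2 − 920.6| = 7.6 Hz.

7.6 Hz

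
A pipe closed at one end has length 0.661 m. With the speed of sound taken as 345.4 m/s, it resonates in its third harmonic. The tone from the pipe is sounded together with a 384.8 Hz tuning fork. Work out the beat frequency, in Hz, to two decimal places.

7.11 Hz

Closed pipe (odd harmonics): f_n = n·v/(4L) = 3·345.4/(4·0.661) = 391.9062 Hz.
f_beat = |391.9062 − 384.8| = 7.11 Hz.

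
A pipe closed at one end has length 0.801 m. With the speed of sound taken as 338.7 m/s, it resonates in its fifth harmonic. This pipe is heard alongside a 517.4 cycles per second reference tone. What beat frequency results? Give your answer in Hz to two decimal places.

11.16 Hz

Closed pipe (odd harmonics): f_n = n·v/(4L) = 5·338.7/(4·0.801) = 528.5581 Hz.
f_beat = |528.5581 − 517.4| = 11.16 Hz.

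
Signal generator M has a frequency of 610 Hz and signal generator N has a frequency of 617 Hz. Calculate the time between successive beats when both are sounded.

f_beat = |610 − 617| = 7 Hz.
Beat period T = 1 / f_beat = 1 / 7 s.

0.143 s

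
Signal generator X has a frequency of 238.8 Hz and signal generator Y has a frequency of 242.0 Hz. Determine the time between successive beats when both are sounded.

f_beat = |238.8 − 242.0| = 3.2 Hz.
Beat period T = 1 / f_beat = 1 / 3.2 s.

0.313 s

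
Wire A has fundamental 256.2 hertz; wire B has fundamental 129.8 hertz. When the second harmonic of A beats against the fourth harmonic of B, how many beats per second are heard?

6.8 Hz

Second harmonic of the first: 2·256.2 = 512.4 Hz.
Fourth harmonic of the second: 4·129.8 = 519.2 Hz.
f_beat = |512.4 − 519.2| = 6.8 Hz.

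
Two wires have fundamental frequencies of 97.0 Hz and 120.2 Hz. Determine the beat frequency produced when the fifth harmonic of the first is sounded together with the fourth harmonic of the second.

4.2 Hz

Fifth harmonic of the first: 5·97.0 = 485.0 Hz.
Fourth harmonic of the second: 4·120.2 = 480.8 Hz.
f_beat = |485.0 − 480.8| = 4.2 Hz.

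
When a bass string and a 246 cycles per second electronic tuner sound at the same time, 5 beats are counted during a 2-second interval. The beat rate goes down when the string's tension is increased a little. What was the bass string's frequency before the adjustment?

243.5 Hz

Beat frequency = 5/2 = 2.5 Hz.
|f − 246| = 2.5, so the bass string was at either 243.5 Hz or 248.5 Hz.
Higher tension means higher frequency; the adjustment raises the bass string's frequency.
The beat rate fell, so the adjustment moved the bass string toward 246 Hz — it must have started below the reference.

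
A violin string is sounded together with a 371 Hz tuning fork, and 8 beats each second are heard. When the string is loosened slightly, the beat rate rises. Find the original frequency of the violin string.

363 Hz

|f − 371| = 8, so the violin string was at either 363 Hz or 379 Hz.
Reducing tension lowers a string's frequency; the adjustment lowers the violin string's frequency.
The beat rate rose, so the adjustment moved the violin string further from 371 Hz — it was already below the reference.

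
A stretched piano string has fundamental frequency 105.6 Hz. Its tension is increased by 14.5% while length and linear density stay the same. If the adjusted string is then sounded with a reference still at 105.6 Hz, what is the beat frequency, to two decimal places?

For a string, f ∝ √T, so the new frequency is 105.6·√1.145 = 112.9969 Hz.
f_beat = |112.9969 − 105.6| = 7.40 Hz.

7.40 Hz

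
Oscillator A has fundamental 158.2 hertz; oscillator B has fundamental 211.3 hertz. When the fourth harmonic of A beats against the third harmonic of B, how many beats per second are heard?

1.1 Hz

Fourth harmonic of the first: 4·158.2 = 632.8 Hz.
Third harmonic of the second: 3·211.3 = 633.9 Hz.
f_beat = |632.8 − 633.9| = 1.1 Hz.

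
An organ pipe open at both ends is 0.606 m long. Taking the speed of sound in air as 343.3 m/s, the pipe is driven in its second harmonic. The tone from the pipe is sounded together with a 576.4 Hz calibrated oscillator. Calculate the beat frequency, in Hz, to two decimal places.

Open pipe: f_n = n·v/(2L) = 2·343.3/(2·0.606) = 566.5017 Hz.
f_beat = |566.5017 − 576.4| = 9.90 Hz.

9.90 Hz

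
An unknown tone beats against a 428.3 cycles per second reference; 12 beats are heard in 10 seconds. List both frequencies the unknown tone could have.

Beat frequency = 12/10 = 1.2 Hz.
|f − 428.3| = 1.2, so f = 428.3 ± 1.2.

427.1 Hz or 429.5 Hz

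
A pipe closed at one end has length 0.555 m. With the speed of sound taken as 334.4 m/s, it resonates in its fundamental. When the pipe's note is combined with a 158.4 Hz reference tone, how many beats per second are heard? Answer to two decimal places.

Closed pipe (odd harmonics): f_n = n·v/(4L) = 1·334.4/(4·0.555) = 150.6306 Hz.
f_beat = |150.6306 − 158.4| = 7.77 Hz.

7.77 Hz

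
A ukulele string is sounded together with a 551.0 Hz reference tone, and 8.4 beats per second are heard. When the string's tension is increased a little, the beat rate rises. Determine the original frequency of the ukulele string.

559.4 Hz

|f − 551.0| = 8.4, so the ukulele string was at either 542.6 Hz or 559.4 Hz.
Higher tension means higher frequency; the adjustment raises the ukulele string's frequency.
The beat rate rose, so the adjustment moved the ukulele string further from 551.0 Hz — it was already above the reference.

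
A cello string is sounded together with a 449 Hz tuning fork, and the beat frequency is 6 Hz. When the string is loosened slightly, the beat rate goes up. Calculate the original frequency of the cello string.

443 Hz

|f − 449| = 6, so the cello string was at either 443 Hz or 455 Hz.
Reducing tension lowers a string's frequency; the adjustment lowers the cello string's frequency.
The beat rate rose, so the adjustment moved the cello string further from 449 Hz — it was already below the reference.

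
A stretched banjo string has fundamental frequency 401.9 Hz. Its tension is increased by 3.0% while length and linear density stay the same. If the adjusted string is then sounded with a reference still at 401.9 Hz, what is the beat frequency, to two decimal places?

For a string, f ∝ √T, so the new frequency is 401.9·√1.030 = 407.8840 Hz.
f_beat = |407.8840 − 401.9| = 5.98 Hz.

5.98 Hz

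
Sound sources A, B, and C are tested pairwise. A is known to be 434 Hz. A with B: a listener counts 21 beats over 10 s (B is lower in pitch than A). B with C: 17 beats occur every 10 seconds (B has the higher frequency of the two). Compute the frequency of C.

430.2 Hz

A–B: Beat frequency = 21/10 = 2.1 Hz.
B is below A, so f_B = 434 − 2.1 = 431.9 Hz.
B–C: Beat frequency = 17/10 = 1.7 Hz.
C is below B, so f_C = 431.9 − 1.7 = 430.2 Hz.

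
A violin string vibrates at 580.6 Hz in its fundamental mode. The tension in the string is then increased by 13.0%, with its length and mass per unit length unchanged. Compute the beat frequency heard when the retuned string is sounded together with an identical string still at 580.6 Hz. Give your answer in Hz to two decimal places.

36.59 Hz

For a string, f ∝ √T, so the new frequency is 580.6·√1.130 = 617.1863 Hz.
f_beat = |617.1863 − 580.6| = 36.59 Hz.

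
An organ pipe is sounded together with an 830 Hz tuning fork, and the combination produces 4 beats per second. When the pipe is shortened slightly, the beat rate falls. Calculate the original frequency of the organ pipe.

826 Hz

|f − 830| = 4, so the organ pipe was at either 826 Hz or 834 Hz.
A shorter pipe has a higher fundamental; the adjustment raises the organ pipe's frequency.
The beat rate fell, so the adjustment moved the organ pipe toward 830 Hz — it must have started below the reference.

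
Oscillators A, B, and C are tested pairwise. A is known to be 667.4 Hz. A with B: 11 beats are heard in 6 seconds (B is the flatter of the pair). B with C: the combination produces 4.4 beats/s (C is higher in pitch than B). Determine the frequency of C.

A–B: Beat frequency = 11/6 = 1.8333 Hz.
B is below A, so f_B = 667.4 − 1.8333 = 665.5667 Hz.
C is above B, so f_C = 665.5667 + 4.4 = 669.9667 Hz.

669.9667 Hz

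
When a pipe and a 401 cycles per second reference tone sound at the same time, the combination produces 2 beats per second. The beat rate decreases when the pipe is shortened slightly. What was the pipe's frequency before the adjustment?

399 Hz

|f − 401| = 2, so the pipe was at either 399 Hz or 403 Hz.
A shorter pipe has a higher fundamental; the adjustment raises the pipe's frequency.
The beat rate fell, so the adjustment moved the pipe toward 401 Hz — it must have started below the reference.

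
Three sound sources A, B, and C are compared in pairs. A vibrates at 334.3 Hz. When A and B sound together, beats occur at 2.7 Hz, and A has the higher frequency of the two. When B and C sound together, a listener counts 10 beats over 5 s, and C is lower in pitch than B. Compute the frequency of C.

329.6 Hz

B is below A, so f_B = 334.3 − 2.7 = 331.6 Hz.
B–C: Beat frequency = 10/5 = 2 Hz.
C is below B, so f_C = 331.6 − 2 = 329.6 Hz.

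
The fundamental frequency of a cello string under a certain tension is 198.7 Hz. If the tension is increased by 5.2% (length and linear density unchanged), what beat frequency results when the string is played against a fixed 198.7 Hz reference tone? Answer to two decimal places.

For a string, f ∝ √T, so the new frequency is 198.7·√1.052 = 203.8007 Hz.
f_beat = |203.8007 − 198.7| = 5.10 Hz.

5.10 Hz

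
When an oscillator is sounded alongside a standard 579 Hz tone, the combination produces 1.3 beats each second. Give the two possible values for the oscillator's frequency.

|f − 579| = 1.3, so f = 579 ± 1.3.

577.7 Hz or 580.3 Hz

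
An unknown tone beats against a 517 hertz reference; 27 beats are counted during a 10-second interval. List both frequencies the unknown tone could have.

Beat frequency = 27/10 = 2.7 Hz.
|f − 517| = 2.7, so f = 517 ± 2.7.

514.3 Hz or 519.7 Hz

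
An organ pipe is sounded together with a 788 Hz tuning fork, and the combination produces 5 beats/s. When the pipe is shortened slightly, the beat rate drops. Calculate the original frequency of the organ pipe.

783 Hz

|f − 788| = 5, so the organ pipe was at either 783 Hz or 793 Hz.
A shorter pipe has a higher fundamental; the adjustment raises the organ pipe's frequency.
The beat rate fell, so the adjustment moved the organ pipe toward 788 Hz — it must have started below the reference.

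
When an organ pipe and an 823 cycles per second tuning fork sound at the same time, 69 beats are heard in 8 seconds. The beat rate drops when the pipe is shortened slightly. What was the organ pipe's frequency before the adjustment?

814.375 Hz

Beat frequency = 69/8 = 8.625 Hz.
|f − 823| = 8.625, so the organ pipe was at either 814.375 Hz or 831.625 Hz.
A shorter pipe has a higher fundamental; the adjustment raises the organ pipe's frequency.
The beat rate fell, so the adjustment moved the organ pipe toward 823 Hz — it must have started below the reference.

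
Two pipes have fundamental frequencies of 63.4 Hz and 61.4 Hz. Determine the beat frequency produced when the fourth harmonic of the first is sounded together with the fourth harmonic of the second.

8.0 Hz

Fourth harmonic of the first: 4·63.4 = 253.6 Hz.
Fourth harmonic of the second: 4·61.4 = 245.6 Hz.
f_beat = |253.6 − 245.6| = 8.0 Hz.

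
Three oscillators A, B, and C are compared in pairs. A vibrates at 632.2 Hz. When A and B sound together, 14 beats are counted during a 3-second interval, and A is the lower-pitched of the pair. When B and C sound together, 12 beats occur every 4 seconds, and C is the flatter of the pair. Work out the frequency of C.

A–B: Beat frequency = 14/3 = 4.6667 Hz.
B is above A, so f_B = 632.2 + 4.6667 = 636.8667 Hz.
B–C: Beat frequency = 12/4 = 3 Hz.
C is below B, so f_C = 636.8667 − 3 = 633.8667 Hz.

633.8667 Hz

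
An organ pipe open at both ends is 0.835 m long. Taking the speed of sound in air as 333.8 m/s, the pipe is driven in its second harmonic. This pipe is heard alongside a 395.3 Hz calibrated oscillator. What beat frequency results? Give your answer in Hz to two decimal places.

4.46 Hz

Open pipe: f_n = n·v/(2L) = 2·333.8/(2·0.835) = 399.7605 Hz.
f_beat = |399.7605 − 395.3| = 4.46 Hz.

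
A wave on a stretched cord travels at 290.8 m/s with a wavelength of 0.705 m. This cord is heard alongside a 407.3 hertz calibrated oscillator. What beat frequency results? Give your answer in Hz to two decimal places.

5.18 Hz

Source frequency f = v/λ = 290.8/0.705 = 412.4823 Hz.
f_beat = |412.4823 − 407.3| = 5.18 Hz.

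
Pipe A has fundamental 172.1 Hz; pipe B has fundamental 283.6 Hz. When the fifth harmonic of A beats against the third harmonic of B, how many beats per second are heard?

Fifth harmonic of the first: 5·172.1 = 860.5 Hz.
Third harmonic of the second: 3·283.6 = 850.8 Hz.
f_beat = |860.5 − 850.8| = 9.7 Hz.

9.7 Hz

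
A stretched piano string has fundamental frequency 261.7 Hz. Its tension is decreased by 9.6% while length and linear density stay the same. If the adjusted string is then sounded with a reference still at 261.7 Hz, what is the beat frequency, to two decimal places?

12.88 Hz

For a string, f ∝ √T, so the new frequency is 261.7·√0.904 = 248.8215 Hz.
f_beat = |248.8215 − 261.7| = 12.88 Hz.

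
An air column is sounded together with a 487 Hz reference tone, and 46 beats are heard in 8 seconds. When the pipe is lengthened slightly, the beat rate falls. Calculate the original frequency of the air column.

Beat frequency = 46/8 = 5.75 Hz.
|f − 487| = 5.75, so the air column was at either 481.25 Hz or 492.75 Hz.
A longer pipe has a lower fundamental; the adjustment lowers the air column's frequency.
The beat rate fell, so the adjustment moved the air column toward 487 Hz — it must have started above the reference.

492.75 Hz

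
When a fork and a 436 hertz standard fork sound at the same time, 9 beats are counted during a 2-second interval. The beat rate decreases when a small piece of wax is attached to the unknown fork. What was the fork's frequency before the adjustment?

440.5 Hz

Beat frequency = 9/2 = 4.5 Hz.
|f − 436| = 4.5, so the fork was at either 431.5 Hz or 440.5 Hz.
Loading a fork with wax lowers its frequency; the adjustment lowers the fork's frequency.
The beat rate fell, so the adjustment moved the fork toward 436 Hz — it must have started above the reference.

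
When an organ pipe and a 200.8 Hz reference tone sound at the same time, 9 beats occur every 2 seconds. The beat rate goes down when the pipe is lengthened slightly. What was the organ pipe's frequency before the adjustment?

Beat frequency = 9/2 = 4.5 Hz.
|f − 200.8| = 4.5, so the organ pipe was at either 196.3 Hz or 205.3 Hz.
A longer pipe has a lower fundamental; the adjustment lowers the organ pipe's frequency.
The beat rate fell, so the adjustment moved the organ pipe toward 200.8 Hz — it must have started above the reference.

205.3 Hz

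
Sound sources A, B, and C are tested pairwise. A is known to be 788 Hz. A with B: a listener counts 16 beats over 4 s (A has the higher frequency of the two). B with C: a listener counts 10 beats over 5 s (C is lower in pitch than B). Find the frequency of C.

782 Hz

A–B: Beat frequency = 16/4 = 4 Hz.
B is below A, so f_B = 788 − 4 = 784 Hz.
B–C: Beat frequency = 10/5 = 2 Hz.
C is below B, so f_C = 784 − 2 = 782 Hz.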